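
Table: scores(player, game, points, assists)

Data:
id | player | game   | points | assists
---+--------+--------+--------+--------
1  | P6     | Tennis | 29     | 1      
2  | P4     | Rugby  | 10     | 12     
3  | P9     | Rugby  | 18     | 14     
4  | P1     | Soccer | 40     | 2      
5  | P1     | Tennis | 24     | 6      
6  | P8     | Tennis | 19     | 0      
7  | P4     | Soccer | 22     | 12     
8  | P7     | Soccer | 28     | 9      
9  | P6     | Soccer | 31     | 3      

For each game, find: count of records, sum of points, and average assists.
SELECT game,
       COUNT(*) as cnt,
       SUM(points) as total_points,
       AVG(assists) as avg_assists
FROM scores
GROUP BY game

Result:
  Rugby: 2 records, 28 total points, 13.00 avg assists
  Soccer: 4 records, 121 total points, 6.50 avg assists
  Tennis: 3 records, 72 total points, 2.33 avg assists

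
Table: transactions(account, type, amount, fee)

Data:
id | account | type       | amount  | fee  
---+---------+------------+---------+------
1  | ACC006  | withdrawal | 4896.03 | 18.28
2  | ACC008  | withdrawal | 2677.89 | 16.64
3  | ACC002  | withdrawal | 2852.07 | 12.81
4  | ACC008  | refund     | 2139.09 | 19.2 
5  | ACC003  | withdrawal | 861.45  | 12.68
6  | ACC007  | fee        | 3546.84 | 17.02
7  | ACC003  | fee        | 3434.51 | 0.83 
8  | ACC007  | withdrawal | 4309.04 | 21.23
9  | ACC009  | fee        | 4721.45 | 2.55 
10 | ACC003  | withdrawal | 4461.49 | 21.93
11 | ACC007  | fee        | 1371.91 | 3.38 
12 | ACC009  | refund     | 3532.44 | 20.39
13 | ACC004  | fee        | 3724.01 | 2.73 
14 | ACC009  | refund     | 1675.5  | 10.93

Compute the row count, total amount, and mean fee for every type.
SELECT type,
       COUNT(*) as cnt,
       SUM(amount) as total_amount,
       AVG(fee) as avg_fee
FROM transactions
GROUP BY type

Result:
  fee: 5 records, 16798.72 total amount, 5.30 avg fee
  refund: 3 records, 7347.03 total amount, 16.84 avg fee
  withdrawal: 6 records, 20057.97 total amount, 17.26 avg fee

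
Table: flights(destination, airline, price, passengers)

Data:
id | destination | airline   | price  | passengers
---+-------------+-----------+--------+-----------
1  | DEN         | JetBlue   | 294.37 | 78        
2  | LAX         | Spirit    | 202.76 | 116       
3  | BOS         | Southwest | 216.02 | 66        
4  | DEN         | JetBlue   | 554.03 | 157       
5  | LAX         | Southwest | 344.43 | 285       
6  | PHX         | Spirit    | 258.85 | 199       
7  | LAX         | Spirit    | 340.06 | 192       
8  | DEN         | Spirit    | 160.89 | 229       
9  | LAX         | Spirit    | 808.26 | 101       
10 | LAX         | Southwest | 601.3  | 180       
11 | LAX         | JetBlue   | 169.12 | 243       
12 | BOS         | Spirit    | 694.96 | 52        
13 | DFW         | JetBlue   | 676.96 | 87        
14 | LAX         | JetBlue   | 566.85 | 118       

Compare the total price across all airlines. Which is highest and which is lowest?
SELECT airline, SUM(price)
FROM flights
GROUP BY airline
ORDER BY SUM(price)

All groups:
  Southwest: 1161.75
  JetBlue: 2261.33
  Spirit: 2465.78

Highest: Spirit (2465.78)
Lowest: Southwest (1161.75)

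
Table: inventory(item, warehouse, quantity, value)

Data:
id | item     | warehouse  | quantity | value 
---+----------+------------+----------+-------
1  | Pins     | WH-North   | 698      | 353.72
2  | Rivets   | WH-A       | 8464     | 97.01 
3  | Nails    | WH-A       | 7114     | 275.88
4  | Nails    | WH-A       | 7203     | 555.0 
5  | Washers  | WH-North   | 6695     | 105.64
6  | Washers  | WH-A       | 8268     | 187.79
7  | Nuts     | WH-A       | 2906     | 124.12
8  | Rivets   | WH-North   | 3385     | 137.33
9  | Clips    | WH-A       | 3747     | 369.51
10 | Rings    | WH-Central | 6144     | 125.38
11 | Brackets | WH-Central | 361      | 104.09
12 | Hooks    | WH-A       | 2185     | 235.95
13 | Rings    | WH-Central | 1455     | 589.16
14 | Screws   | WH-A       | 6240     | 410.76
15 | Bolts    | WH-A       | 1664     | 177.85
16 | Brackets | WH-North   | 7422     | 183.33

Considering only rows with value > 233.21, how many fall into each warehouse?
SELECT warehouse, COUNT(*)
FROM inventory
WHERE value > 233.21
GROUP BY warehouse

Note: WHERE filters rows before grouping.

Result:
  WH-A: 5
  WH-Central: 1
  WH-North: 1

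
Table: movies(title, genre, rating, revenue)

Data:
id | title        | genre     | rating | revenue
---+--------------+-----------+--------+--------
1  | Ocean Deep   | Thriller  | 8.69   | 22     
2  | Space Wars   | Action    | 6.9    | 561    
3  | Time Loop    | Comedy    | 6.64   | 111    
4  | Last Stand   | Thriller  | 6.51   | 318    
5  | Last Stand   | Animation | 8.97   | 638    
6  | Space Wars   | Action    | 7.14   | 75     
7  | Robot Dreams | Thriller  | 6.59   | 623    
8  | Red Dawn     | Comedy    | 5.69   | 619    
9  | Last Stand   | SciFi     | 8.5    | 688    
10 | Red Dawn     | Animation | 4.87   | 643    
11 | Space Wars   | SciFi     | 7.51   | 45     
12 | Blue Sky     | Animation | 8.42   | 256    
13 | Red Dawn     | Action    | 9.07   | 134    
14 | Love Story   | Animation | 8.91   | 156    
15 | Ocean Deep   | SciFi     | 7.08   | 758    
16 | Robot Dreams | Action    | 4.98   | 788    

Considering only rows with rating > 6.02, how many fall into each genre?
SELECT genre, COUNT(*)
FROM movies
WHERE rating > 6.02
GROUP BY genre

Note: WHERE filters rows before grouping.

Result:
  Action: 3
  Animation: 3
  Comedy: 1
  SciFi: 3
  Thriller: 3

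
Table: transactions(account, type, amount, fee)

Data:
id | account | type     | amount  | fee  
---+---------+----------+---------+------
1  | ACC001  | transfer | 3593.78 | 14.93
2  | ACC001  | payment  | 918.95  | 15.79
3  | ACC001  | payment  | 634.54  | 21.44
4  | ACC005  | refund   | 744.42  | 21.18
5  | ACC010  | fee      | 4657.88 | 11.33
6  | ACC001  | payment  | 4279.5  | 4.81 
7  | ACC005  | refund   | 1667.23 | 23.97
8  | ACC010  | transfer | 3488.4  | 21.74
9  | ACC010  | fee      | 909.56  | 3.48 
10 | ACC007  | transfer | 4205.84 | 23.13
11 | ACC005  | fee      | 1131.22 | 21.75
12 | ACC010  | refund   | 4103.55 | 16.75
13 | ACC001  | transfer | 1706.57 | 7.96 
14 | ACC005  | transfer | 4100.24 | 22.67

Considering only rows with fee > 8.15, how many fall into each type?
SELECT type, COUNT(*)
FROM transactions
WHERE fee > 8.15
GROUP BY type

Note: WHERE filters rows before grouping.

Result:
  fee: 2
  payment: 2
  refund: 3
  transfer: 4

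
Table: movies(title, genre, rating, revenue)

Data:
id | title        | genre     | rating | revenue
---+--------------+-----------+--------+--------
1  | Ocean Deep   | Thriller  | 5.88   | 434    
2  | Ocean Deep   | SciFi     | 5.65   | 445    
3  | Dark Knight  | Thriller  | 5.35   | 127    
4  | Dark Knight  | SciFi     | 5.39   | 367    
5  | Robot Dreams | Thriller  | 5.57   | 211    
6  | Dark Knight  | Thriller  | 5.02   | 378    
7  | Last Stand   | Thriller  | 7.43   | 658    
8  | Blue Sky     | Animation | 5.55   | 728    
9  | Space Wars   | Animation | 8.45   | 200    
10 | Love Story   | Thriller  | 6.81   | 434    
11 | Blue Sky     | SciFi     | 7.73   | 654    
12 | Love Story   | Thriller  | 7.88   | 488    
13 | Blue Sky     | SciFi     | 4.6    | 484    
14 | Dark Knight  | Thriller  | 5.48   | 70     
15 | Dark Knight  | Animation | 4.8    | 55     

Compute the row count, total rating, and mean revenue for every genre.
SELECT genre,
       COUNT(*) as cnt,
       SUM(rating) as total_rating,
       AVG(revenue) as avg_revenue
FROM movies
GROUP BY genre

Result:
  Animation: 3 records, 18.80 total rating, 327.67 avg revenue
  SciFi: 4 records, 23.37 total rating, 487.50 avg revenue
  Thriller: 8 records, 49.42 total rating, 350.00 avg revenue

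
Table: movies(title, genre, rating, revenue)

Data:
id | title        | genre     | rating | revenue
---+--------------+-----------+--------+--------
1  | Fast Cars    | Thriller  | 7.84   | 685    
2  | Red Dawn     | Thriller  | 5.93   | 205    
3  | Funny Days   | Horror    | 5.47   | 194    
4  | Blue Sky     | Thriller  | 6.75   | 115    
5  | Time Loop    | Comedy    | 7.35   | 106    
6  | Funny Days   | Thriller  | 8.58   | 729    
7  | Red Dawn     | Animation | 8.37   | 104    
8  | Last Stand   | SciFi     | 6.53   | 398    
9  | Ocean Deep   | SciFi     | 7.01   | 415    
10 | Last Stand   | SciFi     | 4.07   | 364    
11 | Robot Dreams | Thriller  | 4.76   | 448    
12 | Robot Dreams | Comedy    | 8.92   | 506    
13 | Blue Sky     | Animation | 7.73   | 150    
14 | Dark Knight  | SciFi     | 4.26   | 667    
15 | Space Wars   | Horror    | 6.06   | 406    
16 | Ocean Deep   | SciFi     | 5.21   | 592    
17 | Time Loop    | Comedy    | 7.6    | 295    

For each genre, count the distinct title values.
SELECT genre, COUNT(DISTINCT title)
FROM movies
GROUP BY genre

Result:
  Animation: 2 distinct
  Comedy: 2 distinct
  Horror: 2 distinct
  SciFi: 3 distinct
  Thriller: 5 distinct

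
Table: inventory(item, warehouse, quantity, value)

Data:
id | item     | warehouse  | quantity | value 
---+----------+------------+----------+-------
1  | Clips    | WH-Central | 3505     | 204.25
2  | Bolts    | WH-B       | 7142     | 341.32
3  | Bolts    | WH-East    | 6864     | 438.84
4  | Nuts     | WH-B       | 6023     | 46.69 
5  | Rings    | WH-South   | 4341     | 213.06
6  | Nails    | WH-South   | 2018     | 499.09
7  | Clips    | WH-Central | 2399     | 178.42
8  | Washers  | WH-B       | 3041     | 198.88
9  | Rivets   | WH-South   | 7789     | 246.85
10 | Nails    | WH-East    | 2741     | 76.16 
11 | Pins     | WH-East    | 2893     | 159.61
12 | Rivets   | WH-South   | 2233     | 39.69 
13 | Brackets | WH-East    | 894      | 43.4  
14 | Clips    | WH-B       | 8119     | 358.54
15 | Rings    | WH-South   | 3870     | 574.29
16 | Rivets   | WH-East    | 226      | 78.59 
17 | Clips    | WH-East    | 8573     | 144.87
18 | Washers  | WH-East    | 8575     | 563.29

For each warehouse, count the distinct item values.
SELECT warehouse, COUNT(DISTINCT item)
FROM inventory
GROUP BY warehouse

Result:
  WH-B: 4 distinct
  WH-Central: 1 distinct
  WH-East: 7 distinct
  WH-South: 3 distinct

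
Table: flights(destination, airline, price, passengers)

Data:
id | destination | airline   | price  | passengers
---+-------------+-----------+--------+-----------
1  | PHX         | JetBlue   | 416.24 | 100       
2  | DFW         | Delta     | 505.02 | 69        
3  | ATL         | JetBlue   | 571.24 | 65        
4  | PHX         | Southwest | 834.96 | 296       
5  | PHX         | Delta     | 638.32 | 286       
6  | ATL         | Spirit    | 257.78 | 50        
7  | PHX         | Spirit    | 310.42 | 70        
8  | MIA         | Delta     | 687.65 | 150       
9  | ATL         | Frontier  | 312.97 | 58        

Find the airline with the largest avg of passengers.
SELECT airline, AVG(passengers) as val
FROM flights
GROUP BY airline
ORDER BY val DESC
LIMIT 1

Result: Southwest with avg(passengers) = 296.00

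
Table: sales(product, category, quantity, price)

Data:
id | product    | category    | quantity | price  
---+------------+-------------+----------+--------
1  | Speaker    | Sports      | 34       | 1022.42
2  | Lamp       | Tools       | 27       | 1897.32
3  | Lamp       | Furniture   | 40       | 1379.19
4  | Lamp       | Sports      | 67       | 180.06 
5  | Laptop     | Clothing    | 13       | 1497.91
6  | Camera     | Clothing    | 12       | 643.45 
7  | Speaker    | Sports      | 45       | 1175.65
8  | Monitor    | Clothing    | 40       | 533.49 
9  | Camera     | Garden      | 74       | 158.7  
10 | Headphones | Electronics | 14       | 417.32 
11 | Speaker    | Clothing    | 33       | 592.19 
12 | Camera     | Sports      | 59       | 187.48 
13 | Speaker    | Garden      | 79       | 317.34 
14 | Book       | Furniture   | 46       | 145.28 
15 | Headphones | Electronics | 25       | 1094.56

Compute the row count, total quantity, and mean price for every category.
SELECT category,
       COUNT(*) as cnt,
       SUM(quantity) as total_quantity,
       AVG(price) as avg_price
FROM sales
GROUP BY category

Result:
  Clothing: 4 records, 98 total quantity, 816.76 avg price
  Electronics: 2 records, 39 total quantity, 755.94 avg price
  Furniture: 2 records, 86 total quantity, 762.24 avg price
  Garden: 2 records, 153 total quantity, 238.02 avg price
  Sports: 4 records, 205 total quantity, 641.40 avg price
  Tools: 1 records, 27 total quantity, 1897.32 avg price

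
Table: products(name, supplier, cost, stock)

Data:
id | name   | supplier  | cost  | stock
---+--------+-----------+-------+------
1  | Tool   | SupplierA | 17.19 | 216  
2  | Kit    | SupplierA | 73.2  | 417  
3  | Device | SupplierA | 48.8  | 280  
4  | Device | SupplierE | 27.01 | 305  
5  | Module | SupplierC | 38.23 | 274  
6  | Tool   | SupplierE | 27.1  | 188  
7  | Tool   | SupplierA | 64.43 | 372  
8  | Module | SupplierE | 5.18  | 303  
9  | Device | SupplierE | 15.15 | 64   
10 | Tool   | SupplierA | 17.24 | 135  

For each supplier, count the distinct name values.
SELECT supplier, COUNT(DISTINCT name)
FROM products
GROUP BY supplier

Result:
  SupplierA: 3 distinct
  SupplierC: 1 distinct
  SupplierE: 3 distinct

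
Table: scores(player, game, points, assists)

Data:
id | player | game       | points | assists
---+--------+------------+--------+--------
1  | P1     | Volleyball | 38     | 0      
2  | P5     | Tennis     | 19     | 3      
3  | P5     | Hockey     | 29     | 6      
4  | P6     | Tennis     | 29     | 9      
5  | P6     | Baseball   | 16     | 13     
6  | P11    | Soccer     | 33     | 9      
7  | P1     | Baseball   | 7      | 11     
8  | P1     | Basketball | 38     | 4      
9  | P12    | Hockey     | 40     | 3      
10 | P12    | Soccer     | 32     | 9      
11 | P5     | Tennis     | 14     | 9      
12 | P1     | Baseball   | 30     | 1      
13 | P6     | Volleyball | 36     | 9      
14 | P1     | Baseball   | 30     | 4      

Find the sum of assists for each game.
SELECT game, SUM(assists) as result
FROM scores
GROUP BY game

Result:
  Baseball: 29
  Basketball: 4
  Hockey: 9
  Soccer: 18
  Tennis: 21
  Volleyball: 9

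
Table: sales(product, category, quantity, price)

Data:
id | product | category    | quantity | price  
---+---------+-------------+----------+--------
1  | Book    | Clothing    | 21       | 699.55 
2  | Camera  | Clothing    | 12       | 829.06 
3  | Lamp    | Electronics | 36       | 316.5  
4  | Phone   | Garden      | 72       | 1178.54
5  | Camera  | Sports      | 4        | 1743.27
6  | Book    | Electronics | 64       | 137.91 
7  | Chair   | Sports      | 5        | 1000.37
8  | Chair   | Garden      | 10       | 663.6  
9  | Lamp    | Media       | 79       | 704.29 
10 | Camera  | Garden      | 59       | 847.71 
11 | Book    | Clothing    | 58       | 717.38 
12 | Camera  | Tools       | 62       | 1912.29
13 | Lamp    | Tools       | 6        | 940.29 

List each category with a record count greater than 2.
SELECT category, COUNT(*) as cnt
FROM sales
GROUP BY category
HAVING COUNT(*) > 2

Result:
  Clothing: 3
  Garden: 3

Note: HAVING filters groups after aggregation, WHERE filters rows before.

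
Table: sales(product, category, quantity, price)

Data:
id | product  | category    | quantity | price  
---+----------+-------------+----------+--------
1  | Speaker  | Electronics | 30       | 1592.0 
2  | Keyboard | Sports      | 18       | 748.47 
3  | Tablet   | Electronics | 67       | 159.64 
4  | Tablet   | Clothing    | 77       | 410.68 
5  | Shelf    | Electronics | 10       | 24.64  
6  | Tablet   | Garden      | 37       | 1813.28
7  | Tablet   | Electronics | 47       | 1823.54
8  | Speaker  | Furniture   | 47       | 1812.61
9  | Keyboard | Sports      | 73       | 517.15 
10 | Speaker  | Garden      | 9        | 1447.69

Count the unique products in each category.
SELECT category, COUNT(DISTINCT product)
FROM sales
GROUP BY category

Result:
  Clothing: 1 distinct
  Electronics: 3 distinct
  Furniture: 1 distinct
  Garden: 2 distinct
  Sports: 1 distinct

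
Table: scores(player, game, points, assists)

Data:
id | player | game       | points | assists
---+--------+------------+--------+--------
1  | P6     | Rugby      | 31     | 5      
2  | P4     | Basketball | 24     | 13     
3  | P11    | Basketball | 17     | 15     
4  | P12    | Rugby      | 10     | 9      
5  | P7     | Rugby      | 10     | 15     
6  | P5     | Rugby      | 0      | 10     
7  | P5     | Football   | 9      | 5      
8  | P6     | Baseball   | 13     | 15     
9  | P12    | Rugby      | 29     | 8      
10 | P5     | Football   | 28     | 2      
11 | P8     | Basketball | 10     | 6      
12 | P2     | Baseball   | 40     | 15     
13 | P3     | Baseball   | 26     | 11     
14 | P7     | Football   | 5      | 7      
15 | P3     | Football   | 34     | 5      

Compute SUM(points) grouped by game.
SELECT game, SUM(points) as result
FROM scores
GROUP BY game

Result:
  Baseball: 79
  Basketball: 51
  Football: 76
  Rugby: 80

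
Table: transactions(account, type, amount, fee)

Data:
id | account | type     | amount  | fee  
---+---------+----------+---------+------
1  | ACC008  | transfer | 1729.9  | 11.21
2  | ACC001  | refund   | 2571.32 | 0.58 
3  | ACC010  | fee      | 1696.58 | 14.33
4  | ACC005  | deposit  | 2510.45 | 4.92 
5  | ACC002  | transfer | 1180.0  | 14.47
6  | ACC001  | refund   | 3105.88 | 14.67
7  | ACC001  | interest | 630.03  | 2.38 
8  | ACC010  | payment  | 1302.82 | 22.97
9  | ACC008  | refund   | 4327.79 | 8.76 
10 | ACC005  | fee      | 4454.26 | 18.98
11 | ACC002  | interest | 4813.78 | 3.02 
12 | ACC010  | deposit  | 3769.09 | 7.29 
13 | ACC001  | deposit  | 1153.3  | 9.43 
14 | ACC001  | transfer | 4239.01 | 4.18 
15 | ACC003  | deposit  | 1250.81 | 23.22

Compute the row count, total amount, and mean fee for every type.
SELECT type,
       COUNT(*) as cnt,
       SUM(amount) as total_amount,
       AVG(fee) as avg_fee
FROM transactions
GROUP BY type

Result:
  deposit: 4 records, 8683.65 total amount, 11.22 avg fee
  fee: 2 records, 6150.84 total amount, 16.66 avg fee
  interest: 2 records, 5443.81 total amount, 2.70 avg fee
  payment: 1 records, 1302.82 total amount, 22.97 avg fee
  refund: 3 records, 10004.99 total amount, 8.00 avg fee
  transfer: 3 records, 7148.91 total amount, 9.95 avg fee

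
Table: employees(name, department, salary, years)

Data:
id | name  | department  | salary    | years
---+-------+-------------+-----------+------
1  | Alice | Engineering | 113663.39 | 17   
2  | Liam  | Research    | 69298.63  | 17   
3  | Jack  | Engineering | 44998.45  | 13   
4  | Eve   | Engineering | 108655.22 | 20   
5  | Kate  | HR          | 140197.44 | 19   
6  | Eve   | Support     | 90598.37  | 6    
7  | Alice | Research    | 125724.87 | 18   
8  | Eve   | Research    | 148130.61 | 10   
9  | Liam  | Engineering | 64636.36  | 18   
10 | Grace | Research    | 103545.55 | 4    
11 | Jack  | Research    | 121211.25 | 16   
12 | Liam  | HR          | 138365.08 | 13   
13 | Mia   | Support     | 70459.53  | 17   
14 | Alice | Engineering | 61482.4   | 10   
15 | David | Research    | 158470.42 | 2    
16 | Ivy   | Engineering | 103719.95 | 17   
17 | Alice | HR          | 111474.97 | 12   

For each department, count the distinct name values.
SELECT department, COUNT(DISTINCT name)
FROM employees
GROUP BY department

Result:
  Engineering: 5 distinct
  HR: 3 distinct
  Research: 6 distinct
  Support: 2 distinct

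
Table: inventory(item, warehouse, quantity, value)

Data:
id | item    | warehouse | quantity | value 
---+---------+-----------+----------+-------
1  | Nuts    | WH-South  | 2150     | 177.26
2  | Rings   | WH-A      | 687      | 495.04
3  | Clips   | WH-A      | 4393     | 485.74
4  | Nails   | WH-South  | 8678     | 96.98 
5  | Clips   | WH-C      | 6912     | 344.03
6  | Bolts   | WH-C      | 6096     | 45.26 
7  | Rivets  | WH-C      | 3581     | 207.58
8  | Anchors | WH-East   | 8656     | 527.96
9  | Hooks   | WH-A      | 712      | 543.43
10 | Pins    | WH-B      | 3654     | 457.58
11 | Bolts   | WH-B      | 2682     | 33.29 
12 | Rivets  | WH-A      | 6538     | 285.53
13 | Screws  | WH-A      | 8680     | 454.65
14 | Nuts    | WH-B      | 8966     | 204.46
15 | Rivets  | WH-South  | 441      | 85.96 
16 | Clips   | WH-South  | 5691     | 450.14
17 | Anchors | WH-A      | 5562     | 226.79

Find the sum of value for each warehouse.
SELECT warehouse, SUM(value) as result
FROM inventory
GROUP BY warehouse

Result:
  WH-A: 2491.18
  WH-B: 695.33
  WH-C: 596.87
  WH-East: 527.96
  WH-South: 810.34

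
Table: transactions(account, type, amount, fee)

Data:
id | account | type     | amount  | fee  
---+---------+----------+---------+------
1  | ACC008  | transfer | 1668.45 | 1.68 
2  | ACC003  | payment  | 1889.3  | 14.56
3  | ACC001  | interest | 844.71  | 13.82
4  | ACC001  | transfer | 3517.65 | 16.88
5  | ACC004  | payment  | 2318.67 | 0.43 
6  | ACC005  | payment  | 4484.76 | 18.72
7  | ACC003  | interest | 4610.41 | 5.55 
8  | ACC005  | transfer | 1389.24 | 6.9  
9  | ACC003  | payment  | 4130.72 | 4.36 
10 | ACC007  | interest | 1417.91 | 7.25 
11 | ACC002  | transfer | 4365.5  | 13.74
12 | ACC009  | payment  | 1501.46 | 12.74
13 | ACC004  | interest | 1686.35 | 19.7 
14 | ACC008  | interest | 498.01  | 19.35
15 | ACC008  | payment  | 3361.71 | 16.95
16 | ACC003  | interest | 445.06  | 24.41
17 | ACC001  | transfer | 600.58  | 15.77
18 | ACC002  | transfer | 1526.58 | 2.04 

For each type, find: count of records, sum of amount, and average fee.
SELECT type,
       COUNT(*) as cnt,
       SUM(amount) as total_amount,
       AVG(fee) as avg_fee
FROM transactions
GROUP BY type

Result:
  interest: 6 records, 9502.45 total amount, 15.01 avg fee
  payment: 6 records, 17686.62 total amount, 11.29 avg fee
  transfer: 6 records, 13068.00 total amount, 9.50 avg fee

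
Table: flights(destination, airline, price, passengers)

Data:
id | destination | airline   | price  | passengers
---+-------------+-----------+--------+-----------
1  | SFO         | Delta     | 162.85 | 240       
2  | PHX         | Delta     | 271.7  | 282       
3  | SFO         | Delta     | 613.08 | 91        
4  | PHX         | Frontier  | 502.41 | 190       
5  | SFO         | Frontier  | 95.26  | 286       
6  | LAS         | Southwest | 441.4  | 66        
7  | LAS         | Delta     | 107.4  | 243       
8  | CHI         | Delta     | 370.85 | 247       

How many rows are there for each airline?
SELECT airline, COUNT(*) as count
FROM flights
GROUP BY airline

Result:
  Delta: 5
  Frontier: 2
  Southwest: 1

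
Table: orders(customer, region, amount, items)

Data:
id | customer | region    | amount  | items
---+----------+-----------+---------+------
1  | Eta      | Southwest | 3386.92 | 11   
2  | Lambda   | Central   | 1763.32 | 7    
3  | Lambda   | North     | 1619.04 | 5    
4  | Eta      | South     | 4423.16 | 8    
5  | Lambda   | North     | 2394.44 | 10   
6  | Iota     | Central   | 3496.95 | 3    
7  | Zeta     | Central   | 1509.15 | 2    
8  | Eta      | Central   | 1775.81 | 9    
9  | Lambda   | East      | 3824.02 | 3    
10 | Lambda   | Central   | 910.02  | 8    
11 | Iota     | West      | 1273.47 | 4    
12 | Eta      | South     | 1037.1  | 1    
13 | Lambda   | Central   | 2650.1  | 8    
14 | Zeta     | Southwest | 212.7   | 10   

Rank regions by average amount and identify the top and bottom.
SELECT region, AVG(amount)
FROM orders
GROUP BY region
ORDER BY AVG(amount)

All groups:
  West: 1273.47
  Southwest: 1799.81
  North: 2006.74
  Central: 2017.56
  South: 2730.13
  East: 3824.02

Highest: East (3824.02)
Lowest: West (1273.47)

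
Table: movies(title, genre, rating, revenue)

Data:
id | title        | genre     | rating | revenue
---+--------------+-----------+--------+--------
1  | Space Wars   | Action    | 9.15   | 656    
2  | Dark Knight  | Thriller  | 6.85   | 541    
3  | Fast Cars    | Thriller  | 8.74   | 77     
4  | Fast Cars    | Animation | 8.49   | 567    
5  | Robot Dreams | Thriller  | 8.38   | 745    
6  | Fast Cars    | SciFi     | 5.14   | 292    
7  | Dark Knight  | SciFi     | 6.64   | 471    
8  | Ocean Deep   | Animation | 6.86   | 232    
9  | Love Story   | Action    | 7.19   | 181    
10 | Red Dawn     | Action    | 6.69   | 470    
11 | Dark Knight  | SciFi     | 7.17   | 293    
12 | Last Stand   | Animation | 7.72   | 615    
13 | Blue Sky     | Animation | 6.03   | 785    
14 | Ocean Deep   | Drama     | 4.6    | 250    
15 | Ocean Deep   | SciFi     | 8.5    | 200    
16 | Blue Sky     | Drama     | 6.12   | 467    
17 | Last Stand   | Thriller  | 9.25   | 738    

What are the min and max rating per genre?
SELECT genre, MIN(rating), MAX(rating)
FROM movies
GROUP BY genre

Result:
  Action: min=6.69, max=9.15
  Animation: min=6.03, max=8.49
  Drama: min=4.60, max=6.12
  SciFi: min=5.14, max=8.50
  Thriller: min=6.85, max=9.25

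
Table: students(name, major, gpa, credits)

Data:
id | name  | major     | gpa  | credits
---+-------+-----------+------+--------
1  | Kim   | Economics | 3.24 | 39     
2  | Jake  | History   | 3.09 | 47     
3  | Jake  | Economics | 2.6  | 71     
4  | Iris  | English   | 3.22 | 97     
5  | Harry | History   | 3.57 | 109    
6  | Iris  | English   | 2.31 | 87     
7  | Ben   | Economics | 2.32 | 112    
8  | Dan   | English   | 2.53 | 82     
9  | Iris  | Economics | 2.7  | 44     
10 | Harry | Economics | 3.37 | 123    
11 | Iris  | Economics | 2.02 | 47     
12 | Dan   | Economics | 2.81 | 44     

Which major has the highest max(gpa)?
SELECT major, MAX(gpa) as val
FROM students
GROUP BY major
ORDER BY val DESC
LIMIT 1

Result: History with max(gpa) = 3.57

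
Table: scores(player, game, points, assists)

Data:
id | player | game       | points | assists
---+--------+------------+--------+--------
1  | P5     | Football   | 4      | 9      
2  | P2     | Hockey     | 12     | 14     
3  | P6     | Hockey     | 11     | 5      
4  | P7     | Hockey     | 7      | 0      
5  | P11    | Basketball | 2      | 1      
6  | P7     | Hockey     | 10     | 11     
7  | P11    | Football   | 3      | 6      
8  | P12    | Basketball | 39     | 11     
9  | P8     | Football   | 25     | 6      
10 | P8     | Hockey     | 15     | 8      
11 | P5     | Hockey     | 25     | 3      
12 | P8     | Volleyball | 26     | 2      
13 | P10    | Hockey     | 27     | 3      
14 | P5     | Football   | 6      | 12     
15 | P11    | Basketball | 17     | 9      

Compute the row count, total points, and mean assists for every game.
SELECT game,
       COUNT(*) as cnt,
       SUM(points) as total_points,
       AVG(assists) as avg_assists
FROM scores
GROUP BY game

Result:
  Basketball: 3 records, 58 total points, 7.00 avg assists
  Football: 4 records, 38 total points, 8.25 avg assists
  Hockey: 7 records, 107 total points, 6.29 avg assists
  Volleyball: 1 records, 26 total points, 2.00 avg assists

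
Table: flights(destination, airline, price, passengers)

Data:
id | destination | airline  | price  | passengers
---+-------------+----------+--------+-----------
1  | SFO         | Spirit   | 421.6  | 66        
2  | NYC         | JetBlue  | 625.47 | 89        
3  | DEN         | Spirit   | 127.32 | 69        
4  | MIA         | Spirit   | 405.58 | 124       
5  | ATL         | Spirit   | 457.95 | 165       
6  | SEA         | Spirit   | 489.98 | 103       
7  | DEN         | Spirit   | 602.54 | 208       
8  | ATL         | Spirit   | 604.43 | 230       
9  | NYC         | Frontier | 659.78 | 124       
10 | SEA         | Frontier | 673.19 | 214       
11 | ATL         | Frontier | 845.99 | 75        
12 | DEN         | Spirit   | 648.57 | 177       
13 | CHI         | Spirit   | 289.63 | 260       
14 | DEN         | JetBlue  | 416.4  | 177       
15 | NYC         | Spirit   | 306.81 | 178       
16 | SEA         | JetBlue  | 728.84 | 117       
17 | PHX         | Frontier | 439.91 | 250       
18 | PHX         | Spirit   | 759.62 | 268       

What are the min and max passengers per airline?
SELECT airline, MIN(passengers), MAX(passengers)
FROM flights
GROUP BY airline

Result:
  Frontier: min=75, max=250
  JetBlue: min=89, max=177
  Spirit: min=66, max=268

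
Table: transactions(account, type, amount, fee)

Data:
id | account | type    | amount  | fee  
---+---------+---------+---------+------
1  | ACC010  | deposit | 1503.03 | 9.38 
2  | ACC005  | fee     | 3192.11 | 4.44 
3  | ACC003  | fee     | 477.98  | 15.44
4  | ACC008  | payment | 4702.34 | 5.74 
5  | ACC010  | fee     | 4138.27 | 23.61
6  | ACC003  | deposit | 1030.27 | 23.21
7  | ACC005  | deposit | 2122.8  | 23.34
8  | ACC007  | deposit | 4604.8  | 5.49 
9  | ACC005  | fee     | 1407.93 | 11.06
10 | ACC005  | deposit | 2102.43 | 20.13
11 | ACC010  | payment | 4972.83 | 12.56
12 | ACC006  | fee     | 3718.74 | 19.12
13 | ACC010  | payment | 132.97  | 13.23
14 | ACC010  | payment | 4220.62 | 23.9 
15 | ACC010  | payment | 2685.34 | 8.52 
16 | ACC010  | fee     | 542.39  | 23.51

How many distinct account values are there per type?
SELECT type, COUNT(DISTINCT account)
FROM transactions
GROUP BY type

Result:
  deposit: 4 distinct
  fee: 4 distinct
  payment: 2 distinct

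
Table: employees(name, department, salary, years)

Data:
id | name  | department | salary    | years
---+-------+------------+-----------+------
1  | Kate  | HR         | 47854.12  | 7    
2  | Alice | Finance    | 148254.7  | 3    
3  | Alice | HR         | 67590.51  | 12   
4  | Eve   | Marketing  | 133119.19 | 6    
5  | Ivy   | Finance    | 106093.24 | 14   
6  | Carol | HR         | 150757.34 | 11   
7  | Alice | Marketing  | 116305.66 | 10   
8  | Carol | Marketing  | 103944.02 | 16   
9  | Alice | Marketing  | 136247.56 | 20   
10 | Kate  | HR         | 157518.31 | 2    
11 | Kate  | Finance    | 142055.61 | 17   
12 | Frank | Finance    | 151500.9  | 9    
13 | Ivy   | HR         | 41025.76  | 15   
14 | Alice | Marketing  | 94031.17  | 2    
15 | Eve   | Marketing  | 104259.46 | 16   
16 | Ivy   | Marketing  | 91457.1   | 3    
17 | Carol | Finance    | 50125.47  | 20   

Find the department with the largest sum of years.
SELECT department, SUM(years) as val
FROM employees
GROUP BY department
ORDER BY val DESC
LIMIT 1

Result: Marketing with sum(years) = 73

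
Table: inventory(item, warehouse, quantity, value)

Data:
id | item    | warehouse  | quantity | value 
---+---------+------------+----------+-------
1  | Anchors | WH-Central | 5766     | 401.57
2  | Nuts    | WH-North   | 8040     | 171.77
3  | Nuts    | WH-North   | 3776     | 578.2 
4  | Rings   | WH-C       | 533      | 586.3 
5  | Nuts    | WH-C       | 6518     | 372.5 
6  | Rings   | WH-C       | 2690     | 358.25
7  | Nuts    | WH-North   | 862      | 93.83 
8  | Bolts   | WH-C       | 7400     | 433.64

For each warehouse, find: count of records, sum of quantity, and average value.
SELECT warehouse,
       COUNT(*) as cnt,
       SUM(quantity) as total_quantity,
       AVG(value) as avg_value
FROM inventory
GROUP BY warehouse

Result:
  WH-C: 4 records, 17141 total quantity, 437.67 avg value
  WH-Central: 1 records, 5766 total quantity, 401.57 avg value
  WH-North: 3 records, 12678 total quantity, 281.27 avg value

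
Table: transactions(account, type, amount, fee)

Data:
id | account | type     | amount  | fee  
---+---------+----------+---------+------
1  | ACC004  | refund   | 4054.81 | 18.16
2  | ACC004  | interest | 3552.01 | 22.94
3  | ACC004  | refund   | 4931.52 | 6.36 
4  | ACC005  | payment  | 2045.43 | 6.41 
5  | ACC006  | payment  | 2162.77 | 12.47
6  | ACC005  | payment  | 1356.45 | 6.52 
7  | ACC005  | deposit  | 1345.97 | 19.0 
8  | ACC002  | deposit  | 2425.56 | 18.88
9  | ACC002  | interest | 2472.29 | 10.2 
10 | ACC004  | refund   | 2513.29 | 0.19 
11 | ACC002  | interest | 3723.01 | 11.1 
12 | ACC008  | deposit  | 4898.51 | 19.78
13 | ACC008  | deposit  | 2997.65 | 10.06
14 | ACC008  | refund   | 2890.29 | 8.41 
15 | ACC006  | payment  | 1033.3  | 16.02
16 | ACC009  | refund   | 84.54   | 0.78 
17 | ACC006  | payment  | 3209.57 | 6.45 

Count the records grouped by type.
SELECT type, COUNT(*) as count
FROM transactions
GROUP BY type

Result:
  deposit: 4
  interest: 3
  payment: 5
  refund: 5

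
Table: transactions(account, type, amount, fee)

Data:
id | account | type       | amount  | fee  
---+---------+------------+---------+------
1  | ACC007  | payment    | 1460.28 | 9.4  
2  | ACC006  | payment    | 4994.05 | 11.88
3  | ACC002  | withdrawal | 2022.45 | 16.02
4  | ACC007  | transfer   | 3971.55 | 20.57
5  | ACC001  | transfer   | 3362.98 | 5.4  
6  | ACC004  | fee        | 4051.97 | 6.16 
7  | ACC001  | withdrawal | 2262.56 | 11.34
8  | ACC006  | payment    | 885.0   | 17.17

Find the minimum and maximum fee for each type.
SELECT type, MIN(fee), MAX(fee)
FROM transactions
GROUP BY type

Result:
  fee: min=6.16, max=6.16
  payment: min=9.40, max=17.17
  transfer: min=5.40, max=20.57
  withdrawal: min=11.34, max=16.02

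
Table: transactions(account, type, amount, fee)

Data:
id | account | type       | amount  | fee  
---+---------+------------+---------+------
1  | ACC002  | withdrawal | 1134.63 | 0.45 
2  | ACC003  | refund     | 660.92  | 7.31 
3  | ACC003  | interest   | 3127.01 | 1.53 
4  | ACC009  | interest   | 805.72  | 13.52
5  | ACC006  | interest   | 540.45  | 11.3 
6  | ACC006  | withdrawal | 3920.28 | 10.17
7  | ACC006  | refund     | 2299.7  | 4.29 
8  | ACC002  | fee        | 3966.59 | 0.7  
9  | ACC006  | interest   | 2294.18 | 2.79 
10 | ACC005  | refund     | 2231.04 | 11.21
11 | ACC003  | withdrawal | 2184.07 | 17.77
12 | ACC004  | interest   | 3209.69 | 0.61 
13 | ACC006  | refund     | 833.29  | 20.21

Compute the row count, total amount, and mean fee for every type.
SELECT type,
       COUNT(*) as cnt,
       SUM(amount) as total_amount,
       AVG(fee) as avg_fee
FROM transactions
GROUP BY type

Result:
  fee: 1 records, 3966.59 total amount, 0.70 avg fee
  interest: 5 records, 9977.05 total amount, 5.95 avg fee
  refund: 4 records, 6024.95 total amount, 10.76 avg fee
  withdrawal: 3 records, 7238.98 total amount, 9.46 avg fee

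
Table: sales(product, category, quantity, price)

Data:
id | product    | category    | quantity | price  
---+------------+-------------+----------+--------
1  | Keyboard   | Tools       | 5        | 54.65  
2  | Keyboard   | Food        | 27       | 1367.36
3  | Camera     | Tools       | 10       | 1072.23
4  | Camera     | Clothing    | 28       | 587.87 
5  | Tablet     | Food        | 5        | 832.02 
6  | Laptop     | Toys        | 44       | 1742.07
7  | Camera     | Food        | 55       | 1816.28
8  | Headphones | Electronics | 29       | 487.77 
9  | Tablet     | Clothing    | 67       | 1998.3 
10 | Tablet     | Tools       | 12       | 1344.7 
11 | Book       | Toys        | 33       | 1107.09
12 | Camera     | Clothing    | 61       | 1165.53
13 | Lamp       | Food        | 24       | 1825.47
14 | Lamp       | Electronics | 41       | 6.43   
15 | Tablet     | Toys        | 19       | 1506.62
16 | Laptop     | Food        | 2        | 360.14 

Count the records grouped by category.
SELECT category, COUNT(*) as count
FROM sales
GROUP BY category

Result:
  Clothing: 3
  Electronics: 2
  Food: 5
  Tools: 3
  Toys: 3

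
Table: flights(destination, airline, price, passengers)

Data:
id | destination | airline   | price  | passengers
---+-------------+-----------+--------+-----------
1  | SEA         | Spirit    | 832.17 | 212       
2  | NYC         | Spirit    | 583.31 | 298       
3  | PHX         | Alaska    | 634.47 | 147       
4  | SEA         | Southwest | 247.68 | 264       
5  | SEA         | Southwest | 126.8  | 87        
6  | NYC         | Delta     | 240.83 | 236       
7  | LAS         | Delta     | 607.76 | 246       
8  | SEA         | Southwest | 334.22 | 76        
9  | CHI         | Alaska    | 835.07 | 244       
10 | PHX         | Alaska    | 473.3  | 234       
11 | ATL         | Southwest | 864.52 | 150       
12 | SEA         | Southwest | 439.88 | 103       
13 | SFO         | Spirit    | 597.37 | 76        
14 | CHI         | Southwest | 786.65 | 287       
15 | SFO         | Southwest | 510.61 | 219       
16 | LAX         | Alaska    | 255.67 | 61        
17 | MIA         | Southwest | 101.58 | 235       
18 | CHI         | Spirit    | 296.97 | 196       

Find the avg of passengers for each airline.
SELECT airline, AVG(passengers) as result
FROM flights
GROUP BY airline

Result:
  Alaska: 171.50
  Delta: 241.00
  Southwest: 177.63
  Spirit: 195.50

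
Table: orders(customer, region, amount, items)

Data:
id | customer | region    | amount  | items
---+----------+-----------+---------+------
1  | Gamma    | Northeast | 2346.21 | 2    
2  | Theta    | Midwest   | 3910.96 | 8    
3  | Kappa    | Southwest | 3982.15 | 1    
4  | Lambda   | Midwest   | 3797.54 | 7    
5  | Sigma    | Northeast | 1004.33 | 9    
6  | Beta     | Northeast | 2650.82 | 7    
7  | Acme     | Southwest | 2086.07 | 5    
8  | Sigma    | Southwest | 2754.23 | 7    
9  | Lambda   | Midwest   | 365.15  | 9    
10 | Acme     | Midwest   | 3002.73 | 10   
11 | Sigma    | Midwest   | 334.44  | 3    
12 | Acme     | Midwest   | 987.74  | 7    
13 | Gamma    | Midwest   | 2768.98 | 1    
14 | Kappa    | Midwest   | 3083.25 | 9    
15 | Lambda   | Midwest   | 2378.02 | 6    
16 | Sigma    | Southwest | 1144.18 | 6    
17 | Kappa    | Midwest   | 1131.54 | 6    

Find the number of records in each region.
SELECT region, COUNT(*) as count
FROM orders
GROUP BY region

Result:
  Midwest: 10
  Northeast: 3
  Southwest: 4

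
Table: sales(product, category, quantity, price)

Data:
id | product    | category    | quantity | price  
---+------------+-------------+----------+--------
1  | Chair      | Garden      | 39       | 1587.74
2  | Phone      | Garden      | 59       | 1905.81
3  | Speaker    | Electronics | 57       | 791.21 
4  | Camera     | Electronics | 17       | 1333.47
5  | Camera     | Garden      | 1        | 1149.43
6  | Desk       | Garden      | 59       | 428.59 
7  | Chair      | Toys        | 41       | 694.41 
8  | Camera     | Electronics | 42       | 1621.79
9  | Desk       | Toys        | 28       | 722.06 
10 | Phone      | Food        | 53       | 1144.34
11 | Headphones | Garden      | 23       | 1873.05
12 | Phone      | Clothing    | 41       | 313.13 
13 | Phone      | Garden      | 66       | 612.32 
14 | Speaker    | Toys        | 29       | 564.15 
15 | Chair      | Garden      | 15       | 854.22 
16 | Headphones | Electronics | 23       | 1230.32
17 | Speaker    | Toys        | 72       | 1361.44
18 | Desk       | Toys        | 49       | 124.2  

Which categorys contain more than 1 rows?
SELECT category, COUNT(*) as cnt
FROM sales
GROUP BY category
HAVING COUNT(*) > 1

Result:
  Electronics: 4
  Garden: 7
  Toys: 5

Note: HAVING filters groups after aggregation, WHERE filters rows before.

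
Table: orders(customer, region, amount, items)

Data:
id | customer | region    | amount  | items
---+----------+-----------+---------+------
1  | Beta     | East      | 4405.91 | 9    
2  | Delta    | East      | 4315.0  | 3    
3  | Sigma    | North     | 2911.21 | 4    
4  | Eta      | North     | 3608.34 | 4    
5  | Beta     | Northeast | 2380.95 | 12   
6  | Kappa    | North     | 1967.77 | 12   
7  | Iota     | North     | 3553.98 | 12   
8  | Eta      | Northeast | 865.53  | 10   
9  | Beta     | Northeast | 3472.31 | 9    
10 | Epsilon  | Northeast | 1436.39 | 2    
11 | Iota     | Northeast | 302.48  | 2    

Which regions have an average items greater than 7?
SELECT region, AVG(items)
FROM orders
GROUP BY region
HAVING AVG(items) > 7

Result:
  North: avg=8.00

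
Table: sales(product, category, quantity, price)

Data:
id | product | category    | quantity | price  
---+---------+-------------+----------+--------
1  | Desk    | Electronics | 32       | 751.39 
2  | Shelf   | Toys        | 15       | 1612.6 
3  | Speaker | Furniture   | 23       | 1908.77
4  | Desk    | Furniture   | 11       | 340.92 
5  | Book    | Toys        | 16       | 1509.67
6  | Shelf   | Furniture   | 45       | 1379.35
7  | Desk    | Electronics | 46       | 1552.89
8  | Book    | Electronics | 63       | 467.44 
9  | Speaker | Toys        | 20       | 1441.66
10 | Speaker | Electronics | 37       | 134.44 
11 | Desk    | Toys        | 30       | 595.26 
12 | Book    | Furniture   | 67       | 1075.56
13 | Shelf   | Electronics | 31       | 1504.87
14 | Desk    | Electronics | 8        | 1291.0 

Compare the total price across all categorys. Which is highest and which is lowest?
SELECT category, SUM(price)
FROM sales
GROUP BY category
ORDER BY SUM(price)

All groups:
  Furniture: 4704.60
  Toys: 5159.19
  Electronics: 5702.03

Highest: Electronics (5702.03)
Lowest: Furniture (4704.60)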